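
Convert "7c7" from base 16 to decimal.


Input: "7c7" in base 16
Positional expansion:
  Digit '7' (value 7) x 16^2 = 1792
  Digit 'c' (value 12) x 16^1 = 192
  Digit '7' (value 7) x 16^0 = 7
Sum = 1991

1991


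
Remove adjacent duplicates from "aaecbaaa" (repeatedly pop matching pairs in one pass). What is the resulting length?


Input: aaecbaaa
Stack-based adjacent duplicate removal:
  Read 'a': push. Stack: a
  Read 'a': matches stack top 'a' => pop. Stack: (empty)
  Read 'e': push. Stack: e
  Read 'c': push. Stack: ec
  Read 'b': push. Stack: ecb
  Read 'a': push. Stack: ecba
  Read 'a': matches stack top 'a' => pop. Stack: ecb
  Read 'a': push. Stack: ecba
Final stack: "ecba" (length 4)

4


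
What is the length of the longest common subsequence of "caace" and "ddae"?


LCS of "caace" and "ddae"
DP table:
           d    d    a    e
      0    0    0    0    0
  c   0    0    0    0    0
  a   0    0    0    1    1
  a   0    0    0    1    1
  c   0    0    0    1    1
  e   0    0    0    1    2
LCS length = dp[5][4] = 2

2


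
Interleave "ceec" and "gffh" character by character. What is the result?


Interleaving "ceec" and "gffh":
  Position 0: 'c' from first, 'g' from second => "cg"
  Position 1: 'e' from first, 'f' from second => "ef"
  Position 2: 'e' from first, 'f' from second => "ef"
  Position 3: 'c' from first, 'h' from second => "ch"
Result: cgefefch

cgefefch


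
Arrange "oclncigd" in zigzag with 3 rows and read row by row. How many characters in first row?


Zigzag "oclncigd" into 3 rows:
Placing characters:
  'o' => row 0
  'c' => row 1
  'l' => row 2
  'n' => row 1
  'c' => row 0
  'i' => row 1
  'g' => row 2
  'd' => row 1
Rows:
  Row 0: "oc"
  Row 1: "cnid"
  Row 2: "lg"
First row length: 2

2


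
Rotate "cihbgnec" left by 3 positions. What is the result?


Input: "cihbgnec", rotate left by 3
First 3 characters: "cih"
Remaining characters: "bgnec"
Concatenate remaining + first: "bgnec" + "cih" = "bgneccih"

bgneccih


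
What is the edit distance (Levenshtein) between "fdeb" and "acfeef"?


Computing edit distance: "fdeb" -> "acfeef"
DP table:
           a    c    f    e    e    f
      0    1    2    3    4    5    6
  f   1    1    2    2    3    4    5
  d   2    2    2    3    3    4    5
  e   3    3    3    3    3    3    4
  b   4    4    4    4    4    4    4
Edit distance = dp[4][6] = 4

4


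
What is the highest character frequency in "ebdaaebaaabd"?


Input: ebdaaebaaabd
Character counts:
  'a': 5
  'b': 3
  'd': 2
  'e': 2
Maximum frequency: 5

5


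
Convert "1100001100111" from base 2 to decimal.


Input: "1100001100111" in base 2
Positional expansion:
  Digit '1' (value 1) x 2^12 = 4096
  Digit '1' (value 1) x 2^11 = 2048
  Digit '0' (value 0) x 2^10 = 0
  Digit '0' (value 0) x 2^9 = 0
  Digit '0' (value 0) x 2^8 = 0
  Digit '0' (value 0) x 2^7 = 0
  Digit '1' (value 1) x 2^6 = 64
  Digit '1' (value 1) x 2^5 = 32
  Digit '0' (value 0) x 2^4 = 0
  Digit '0' (value 0) x 2^3 = 0
  Digit '1' (value 1) x 2^2 = 4
  Digit '1' (value 1) x 2^1 = 2
  Digit '1' (value 1) x 2^0 = 1
Sum = 6247

6247


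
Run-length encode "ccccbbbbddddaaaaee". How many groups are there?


Input: ccccbbbbddddaaaaee
Scanning for consecutive runs:
  Group 1: 'c' x 4 (positions 0-3)
  Group 2: 'b' x 4 (positions 4-7)
  Group 3: 'd' x 4 (positions 8-11)
  Group 4: 'a' x 4 (positions 12-15)
  Group 5: 'e' x 2 (positions 16-17)
Total groups: 5

5


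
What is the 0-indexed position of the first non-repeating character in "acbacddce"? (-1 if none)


Input: acbacddce
Character frequencies:
  'a': 2
  'b': 1
  'c': 3
  'd': 2
  'e': 1
Scanning left to right for freq == 1:
  Position 0 ('a'): freq=2, skip
  Position 1 ('c'): freq=3, skip
  Position 2 ('b'): unique! => answer = 2

2


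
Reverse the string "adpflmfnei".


Input: adpflmfnei
Reading characters right to left:
  Position 9: 'i'
  Position 8: 'e'
  Position 7: 'n'
  Position 6: 'f'
  Position 5: 'm'
  Position 4: 'l'
  Position 3: 'f'
  Position 2: 'p'
  Position 1: 'd'
  Position 0: 'a'
Reversed: ienfmlfpda

ienfmlfpda


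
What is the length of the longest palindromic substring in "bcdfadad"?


Input: "bcdfadad"
Checking substrings for palindromes:
  [4:7] "ada" (len 3) => palindrome
  [5:8] "dad" (len 3) => palindrome
Longest palindromic substring: "ada" with length 3

3


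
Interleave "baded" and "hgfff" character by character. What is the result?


Interleaving "baded" and "hgfff":
  Position 0: 'b' from first, 'h' from second => "bh"
  Position 1: 'a' from first, 'g' from second => "ag"
  Position 2: 'd' from first, 'f' from second => "df"
  Position 3: 'e' from first, 'f' from second => "ef"
  Position 4: 'd' from first, 'f' from second => "df"
Result: bhagdfefdf

bhagdfefdf


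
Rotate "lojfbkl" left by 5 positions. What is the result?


Input: "lojfbkl", rotate left by 5
First 5 characters: "lojfb"
Remaining characters: "kl"
Concatenate remaining + first: "kl" + "lojfb" = "kllojfb"

kllojfb


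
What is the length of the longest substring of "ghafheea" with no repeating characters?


Input: "ghafheea"
Sliding window (track last position of each char):
  Position 0 ('g'): window [0,0] length 1 -- new best
  Position 1 ('h'): window [0,1] length 2 -- new best
  Position 2 ('a'): window [0,2] length 3 -- new best
  Position 3 ('f'): window [0,3] length 4 -- new best
  Position 4 ('h'): repeat (last at 1), move window start to 2
  Position 4 ('h'): window [2,4] length 3
  Position 5 ('e'): window [2,5] length 4
  Position 6 ('e'): repeat (last at 5), move window start to 6
  Position 6 ('e'): window [6,6] length 1
  Position 7 ('a'): window [6,7] length 2
Longest substring with no repeats: "ghaf" with length 4

4


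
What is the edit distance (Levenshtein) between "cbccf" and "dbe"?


Computing edit distance: "cbccf" -> "dbe"
DP table:
           d    b    e
      0    1    2    3
  c   1    1    2    3
  b   2    2    1    2
  c   3    3    2    2
  c   4    4    3    3
  f   5    5    4    4
Edit distance = dp[5][3] = 4

4


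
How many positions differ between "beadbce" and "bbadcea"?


Comparing "beadbce" and "bbadcea" position by position:
  Position 0: 'b' vs 'b' => same
  Position 1: 'e' vs 'b' => DIFFER
  Position 2: 'a' vs 'a' => same
  Position 3: 'd' vs 'd' => same
  Position 4: 'b' vs 'c' => DIFFER
  Position 5: 'c' vs 'e' => DIFFER
  Position 6: 'e' vs 'a' => DIFFER
Positions that differ: 4

4


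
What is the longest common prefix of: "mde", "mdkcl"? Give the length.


Words: mde, mdkcl
  Position 0: all 'm' => match
  Position 1: all 'd' => match
  Position 2: ('e', 'k') => mismatch, stop
LCP = "md" (length 2)

2


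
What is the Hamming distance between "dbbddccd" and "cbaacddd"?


Comparing "dbbddccd" and "cbaacddd" position by position:
  Position 0: 'd' vs 'c' => differ
  Position 1: 'b' vs 'b' => same
  Position 2: 'b' vs 'a' => differ
  Position 3: 'd' vs 'a' => differ
  Position 4: 'd' vs 'c' => differ
  Position 5: 'c' vs 'd' => differ
  Position 6: 'c' vs 'd' => differ
  Position 7: 'd' vs 'd' => same
Total differences (Hamming distance): 6

6


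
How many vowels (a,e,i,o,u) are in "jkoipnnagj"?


Input: jkoipnnagj
Checking each character:
  'j' at position 0: consonant
  'k' at position 1: consonant
  'o' at position 2: vowel (running total: 1)
  'i' at position 3: vowel (running total: 2)
  'p' at position 4: consonant
  'n' at position 5: consonant
  'n' at position 6: consonant
  'a' at position 7: vowel (running total: 3)
  'g' at position 8: consonant
  'j' at position 9: consonant
Total vowels: 3

3


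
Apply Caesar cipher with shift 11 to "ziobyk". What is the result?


Caesar cipher: shift "ziobyk" by 11
  'z' (pos 25) + 11 = pos 10 = 'k'
  'i' (pos 8) + 11 = pos 19 = 't'
  'o' (pos 14) + 11 = pos 25 = 'z'
  'b' (pos 1) + 11 = pos 12 = 'm'
  'y' (pos 24) + 11 = pos 9 = 'j'
  'k' (pos 10) + 11 = pos 21 = 'v'
Result: ktzmjv

ktzmjv


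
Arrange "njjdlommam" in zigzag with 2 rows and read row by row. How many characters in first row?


Zigzag "njjdlommam" into 2 rows:
Placing characters:
  'n' => row 0
  'j' => row 1
  'j' => row 0
  'd' => row 1
  'l' => row 0
  'o' => row 1
  'm' => row 0
  'm' => row 1
  'a' => row 0
  'm' => row 1
Rows:
  Row 0: "njlma"
  Row 1: "jdomm"
First row length: 5

5


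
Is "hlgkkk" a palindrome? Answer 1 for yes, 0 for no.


Input: hlgkkk
Reversed: kkkglh
  Compare pos 0 ('h') with pos 5 ('k'): MISMATCH
  Compare pos 1 ('l') with pos 4 ('k'): MISMATCH
  Compare pos 2 ('g') with pos 3 ('k'): MISMATCH
Result: not a palindrome

0


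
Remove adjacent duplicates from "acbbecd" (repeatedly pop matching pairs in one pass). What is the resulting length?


Input: acbbecd
Stack-based adjacent duplicate removal:
  Read 'a': push. Stack: a
  Read 'c': push. Stack: ac
  Read 'b': push. Stack: acb
  Read 'b': matches stack top 'b' => pop. Stack: ac
  Read 'e': push. Stack: ace
  Read 'c': push. Stack: acec
  Read 'd': push. Stack: acecd
Final stack: "acecd" (length 5)

5


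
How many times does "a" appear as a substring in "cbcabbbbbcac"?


Searching for "a" in "cbcabbbbbcac"
Scanning each position:
  Position 0: "c" => no
  Position 1: "b" => no
  Position 2: "c" => no
  Position 3: "a" => MATCH
  Position 4: "b" => no
  Position 5: "b" => no
  Position 6: "b" => no
  Position 7: "b" => no
  Position 8: "b" => no
  Position 9: "c" => no
  Position 10: "a" => MATCH
  Position 11: "c" => no
Total occurrences: 2

2


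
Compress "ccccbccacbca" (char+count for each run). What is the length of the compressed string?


Input: ccccbccacbca
Runs:
  'c' x 4 => "c4"
  'b' x 1 => "b1"
  'c' x 2 => "c2"
  'a' x 1 => "a1"
  'c' x 1 => "c1"
  'b' x 1 => "b1"
  'c' x 1 => "c1"
  'a' x 1 => "a1"
Compressed: "c4b1c2a1c1b1c1a1"
Compressed length: 16

16


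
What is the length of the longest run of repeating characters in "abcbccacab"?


Input: "abcbccacab"
Scanning for longest run:
  Position 1 ('b'): new char, reset run to 1
  Position 2 ('c'): new char, reset run to 1
  Position 3 ('b'): new char, reset run to 1
  Position 4 ('c'): new char, reset run to 1
  Position 5 ('c'): continues run of 'c', length=2
  Position 6 ('a'): new char, reset run to 1
  Position 7 ('c'): new char, reset run to 1
  Position 8 ('a'): new char, reset run to 1
  Position 9 ('b'): new char, reset run to 1
Longest run: 'c' with length 2

2


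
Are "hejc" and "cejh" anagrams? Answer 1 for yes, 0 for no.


Strings: "hejc", "cejh"
Sorted first:  cehj
Sorted second: cehj
Sorted forms match => anagrams

1


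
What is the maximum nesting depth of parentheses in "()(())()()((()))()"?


Input: "()(())()()((()))()"
Tracking depth:
  Position 0 '(': depth becomes 1
  Position 1 ')': depth becomes 0
  Position 2 '(': depth becomes 1
  Position 3 '(': depth becomes 2
  Position 4 ')': depth becomes 1
  Position 5 ')': depth becomes 0
  Position 6 '(': depth becomes 1
  Position 7 ')': depth becomes 0
  Position 8 '(': depth becomes 1
  Position 9 ')': depth becomes 0
  Position 10 '(': depth becomes 1
  Position 11 '(': depth becomes 2
  Position 12 '(': depth becomes 3
  Position 13 ')': depth becomes 2
  Position 14 ')': depth becomes 1
  Position 15 ')': depth becomes 0
  Position 16 '(': depth becomes 1
  Position 17 ')': depth becomes 0
Maximum depth reached: 3

3


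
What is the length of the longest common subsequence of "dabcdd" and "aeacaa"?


LCS of "dabcdd" and "aeacaa"
DP table:
           a    e    a    c    a    a
      0    0    0    0    0    0    0
  d   0    0    0    0    0    0    0
  a   0    1    1    1    1    1    1
  b   0    1    1    1    1    1    1
  c   0    1    1    1    2    2    2
  d   0    1    1    1    2    2    2
  d   0    1    1    1    2    2    2
LCS length = dp[6][6] = 2

2


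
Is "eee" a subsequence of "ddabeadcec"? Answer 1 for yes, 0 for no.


Check if "eee" is a subsequence of "ddabeadcec"
Greedy scan:
  Position 0 ('d'): no match needed
  Position 1 ('d'): no match needed
  Position 2 ('a'): no match needed
  Position 3 ('b'): no match needed
  Position 4 ('e'): matches sub[0] = 'e'
  Position 5 ('a'): no match needed
  Position 6 ('d'): no match needed
  Position 7 ('c'): no match needed
  Position 8 ('e'): matches sub[1] = 'e'
  Position 9 ('c'): no match needed
Only matched 2/3 characters => not a subsequence

0


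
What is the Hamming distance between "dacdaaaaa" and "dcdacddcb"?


Comparing "dacdaaaaa" and "dcdacddcb" position by position:
  Position 0: 'd' vs 'd' => same
  Position 1: 'a' vs 'c' => differ
  Position 2: 'c' vs 'd' => differ
  Position 3: 'd' vs 'a' => differ
  Position 4: 'a' vs 'c' => differ
  Position 5: 'a' vs 'd' => differ
  Position 6: 'a' vs 'd' => differ
  Position 7: 'a' vs 'c' => differ
  Position 8: 'a' vs 'b' => differ
Total differences (Hamming distance): 8

8


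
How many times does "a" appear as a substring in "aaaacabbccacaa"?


Searching for "a" in "aaaacabbccacaa"
Scanning each position:
  Position 0: "a" => MATCH
  Position 1: "a" => MATCH
  Position 2: "a" => MATCH
  Position 3: "a" => MATCH
  Position 4: "c" => no
  Position 5: "a" => MATCH
  Position 6: "b" => no
  Position 7: "b" => no
  Position 8: "c" => no
  Position 9: "c" => no
  Position 10: "a" => MATCH
  Position 11: "c" => no
  Position 12: "a" => MATCH
  Position 13: "a" => MATCH
Total occurrences: 8

8


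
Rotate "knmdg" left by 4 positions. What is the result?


Input: "knmdg", rotate left by 4
First 4 characters: "knmd"
Remaining characters: "g"
Concatenate remaining + first: "g" + "knmd" = "gknmd"

gknmd


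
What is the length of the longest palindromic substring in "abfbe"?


Input: "abfbe"
Checking substrings for palindromes:
  [1:4] "bfb" (len 3) => palindrome
Longest palindromic substring: "bfb" with length 3

3


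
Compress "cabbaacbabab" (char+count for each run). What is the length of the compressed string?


Input: cabbaacbabab
Runs:
  'c' x 1 => "c1"
  'a' x 1 => "a1"
  'b' x 2 => "b2"
  'a' x 2 => "a2"
  'c' x 1 => "c1"
  'b' x 1 => "b1"
  'a' x 1 => "a1"
  'b' x 1 => "b1"
  'a' x 1 => "a1"
  'b' x 1 => "b1"
Compressed: "c1a1b2a2c1b1a1b1a1b1"
Compressed length: 20

20


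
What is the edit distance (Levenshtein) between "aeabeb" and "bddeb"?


Computing edit distance: "aeabeb" -> "bddeb"
DP table:
           b    d    d    e    b
      0    1    2    3    4    5
  a   1    1    2    3    4    5
  e   2    2    2    3    3    4
  a   3    3    3    3    4    4
  b   4    3    4    4    4    4
  e   5    4    4    5    4    5
  b   6    5    5    5    5    4
Edit distance = dp[6][5] = 4

4


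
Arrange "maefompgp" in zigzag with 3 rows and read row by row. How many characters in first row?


Zigzag "maefompgp" into 3 rows:
Placing characters:
  'm' => row 0
  'a' => row 1
  'e' => row 2
  'f' => row 1
  'o' => row 0
  'm' => row 1
  'p' => row 2
  'g' => row 1
  'p' => row 0
Rows:
  Row 0: "mop"
  Row 1: "afmg"
  Row 2: "ep"
First row length: 3

3


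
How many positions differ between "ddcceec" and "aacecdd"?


Comparing "ddcceec" and "aacecdd" position by position:
  Position 0: 'd' vs 'a' => DIFFER
  Position 1: 'd' vs 'a' => DIFFER
  Position 2: 'c' vs 'c' => same
  Position 3: 'c' vs 'e' => DIFFER
  Position 4: 'e' vs 'c' => DIFFER
  Position 5: 'e' vs 'd' => DIFFER
  Position 6: 'c' vs 'd' => DIFFER
Positions that differ: 6

6


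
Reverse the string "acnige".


Input: acnige
Reading characters right to left:
  Position 5: 'e'
  Position 4: 'g'
  Position 3: 'i'
  Position 2: 'n'
  Position 1: 'c'
  Position 0: 'a'
Reversed: eginca

eginca


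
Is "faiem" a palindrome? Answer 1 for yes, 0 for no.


Input: faiem
Reversed: meiaf
  Compare pos 0 ('f') with pos 4 ('m'): MISMATCH
  Compare pos 1 ('a') with pos 3 ('e'): MISMATCH
Result: not a palindrome

0


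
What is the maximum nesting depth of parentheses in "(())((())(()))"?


Input: "(())((())(()))"
Tracking depth:
  Position 0 '(': depth becomes 1
  Position 1 '(': depth becomes 2
  Position 2 ')': depth becomes 1
  Position 3 ')': depth becomes 0
  Position 4 '(': depth becomes 1
  Position 5 '(': depth becomes 2
  Position 6 '(': depth becomes 3
  Position 7 ')': depth becomes 2
  Position 8 ')': depth becomes 1
  Position 9 '(': depth becomes 2
  Position 10 '(': depth becomes 3
  Position 11 ')': depth becomes 2
  Position 12 ')': depth becomes 1
  Position 13 ')': depth becomes 0
Maximum depth reached: 3

3


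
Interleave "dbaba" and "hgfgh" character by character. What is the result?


Interleaving "dbaba" and "hgfgh":
  Position 0: 'd' from first, 'h' from second => "dh"
  Position 1: 'b' from first, 'g' from second => "bg"
  Position 2: 'a' from first, 'f' from second => "af"
  Position 3: 'b' from first, 'g' from second => "bg"
  Position 4: 'a' from first, 'h' from second => "ah"
Result: dhbgafbgah

dhbgafbgah


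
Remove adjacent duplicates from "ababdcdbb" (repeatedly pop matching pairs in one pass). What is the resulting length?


Input: ababdcdbb
Stack-based adjacent duplicate removal:
  Read 'a': push. Stack: a
  Read 'b': push. Stack: ab
  Read 'a': push. Stack: aba
  Read 'b': push. Stack: abab
  Read 'd': push. Stack: ababd
  Read 'c': push. Stack: ababdc
  Read 'd': push. Stack: ababdcd
  Read 'b': push. Stack: ababdcdb
  Read 'b': matches stack top 'b' => pop. Stack: ababdcd
Final stack: "ababdcd" (length 7)

7


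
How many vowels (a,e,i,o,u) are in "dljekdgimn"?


Input: dljekdgimn
Checking each character:
  'd' at position 0: consonant
  'l' at position 1: consonant
  'j' at position 2: consonant
  'e' at position 3: vowel (running total: 1)
  'k' at position 4: consonant
  'd' at position 5: consonant
  'g' at position 6: consonant
  'i' at position 7: vowel (running total: 2)
  'm' at position 8: consonant
  'n' at position 9: consonant
Total vowels: 2

2


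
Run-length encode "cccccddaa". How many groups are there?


Input: cccccddaa
Scanning for consecutive runs:
  Group 1: 'c' x 5 (positions 0-4)
  Group 2: 'd' x 2 (positions 5-6)
  Group 3: 'a' x 2 (positions 7-8)
Total groups: 3

3


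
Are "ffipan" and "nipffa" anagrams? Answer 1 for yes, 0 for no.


Strings: "ffipan", "nipffa"
Sorted first:  affinp
Sorted second: affinp
Sorted forms match => anagrams

1


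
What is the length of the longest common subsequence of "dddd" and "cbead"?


LCS of "dddd" and "cbead"
DP table:
           c    b    e    a    d
      0    0    0    0    0    0
  d   0    0    0    0    0    1
  d   0    0    0    0    0    1
  d   0    0    0    0    0    1
  d   0    0    0    0    0    1
LCS length = dp[4][5] = 1

1


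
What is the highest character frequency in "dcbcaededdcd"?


Input: dcbcaededdcd
Character counts:
  'a': 1
  'b': 1
  'c': 3
  'd': 5
  'e': 2
Maximum frequency: 5

5


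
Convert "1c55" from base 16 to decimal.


Input: "1c55" in base 16
Positional expansion:
  Digit '1' (value 1) x 16^3 = 4096
  Digit 'c' (value 12) x 16^2 = 3072
  Digit '5' (value 5) x 16^1 = 80
  Digit '5' (value 5) x 16^0 = 5
Sum = 7253

7253


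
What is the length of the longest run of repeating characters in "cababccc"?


Input: "cababccc"
Scanning for longest run:
  Position 1 ('a'): new char, reset run to 1
  Position 2 ('b'): new char, reset run to 1
  Position 3 ('a'): new char, reset run to 1
  Position 4 ('b'): new char, reset run to 1
  Position 5 ('c'): new char, reset run to 1
  Position 6 ('c'): continues run of 'c', length=2
  Position 7 ('c'): continues run of 'c', length=3
Longest run: 'c' with length 3

3


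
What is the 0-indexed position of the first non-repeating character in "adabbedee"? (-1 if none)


Input: adabbedee
Character frequencies:
  'a': 2
  'b': 2
  'd': 2
  'e': 3
Scanning left to right for freq == 1:
  Position 0 ('a'): freq=2, skip
  Position 1 ('d'): freq=2, skip
  Position 2 ('a'): freq=2, skip
  Position 3 ('b'): freq=2, skip
  Position 4 ('b'): freq=2, skip
  Position 5 ('e'): freq=3, skip
  Position 6 ('d'): freq=2, skip
  Position 7 ('e'): freq=3, skip
  Position 8 ('e'): freq=3, skip
  No unique character found => answer = -1

-1


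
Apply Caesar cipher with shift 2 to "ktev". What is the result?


Caesar cipher: shift "ktev" by 2
  'k' (pos 10) + 2 = pos 12 = 'm'
  't' (pos 19) + 2 = pos 21 = 'v'
  'e' (pos 4) + 2 = pos 6 = 'g'
  'v' (pos 21) + 2 = pos 23 = 'x'
Result: mvgx

mvgx


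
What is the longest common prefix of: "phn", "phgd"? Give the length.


Words: phn, phgd
  Position 0: all 'p' => match
  Position 1: all 'h' => match
  Position 2: ('n', 'g') => mismatch, stop
LCP = "ph" (length 2)

2


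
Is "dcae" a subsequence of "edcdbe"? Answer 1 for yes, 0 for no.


Check if "dcae" is a subsequence of "edcdbe"
Greedy scan:
  Position 0 ('e'): no match needed
  Position 1 ('d'): matches sub[0] = 'd'
  Position 2 ('c'): matches sub[1] = 'c'
  Position 3 ('d'): no match needed
  Position 4 ('b'): no match needed
  Position 5 ('e'): no match needed
Only matched 2/4 characters => not a subsequence

0


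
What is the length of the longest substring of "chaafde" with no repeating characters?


Input: "chaafde"
Sliding window (track last position of each char):
  Position 0 ('c'): window [0,0] length 1 -- new best
  Position 1 ('h'): window [0,1] length 2 -- new best
  Position 2 ('a'): window [0,2] length 3 -- new best
  Position 3 ('a'): repeat (last at 2), move window start to 3
  Position 3 ('a'): window [3,3] length 1
  Position 4 ('f'): window [3,4] length 2
  Position 5 ('d'): window [3,5] length 3
  Position 6 ('e'): window [3,6] length 4 -- new best
Longest substring with no repeats: "afde" with length 4

4


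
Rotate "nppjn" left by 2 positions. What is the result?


Input: "nppjn", rotate left by 2
First 2 characters: "np"
Remaining characters: "pjn"
Concatenate remaining + first: "pjn" + "np" = "pjnnp"

pjnnp


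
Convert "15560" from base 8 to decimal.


Input: "15560" in base 8
Positional expansion:
  Digit '1' (value 1) x 8^4 = 4096
  Digit '5' (value 5) x 8^3 = 2560
  Digit '5' (value 5) x 8^2 = 320
  Digit '6' (value 6) x 8^1 = 48
  Digit '0' (value 0) x 8^0 = 0
Sum = 7024

7024


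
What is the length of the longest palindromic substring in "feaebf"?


Input: "feaebf"
Checking substrings for palindromes:
  [1:4] "eae" (len 3) => palindrome
Longest palindromic substring: "eae" with length 3

3


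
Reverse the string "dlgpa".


Input: dlgpa
Reading characters right to left:
  Position 4: 'a'
  Position 3: 'p'
  Position 2: 'g'
  Position 1: 'l'
  Position 0: 'd'
Reversed: apgld

apgld


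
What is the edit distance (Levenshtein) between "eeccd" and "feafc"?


Computing edit distance: "eeccd" -> "feafc"
DP table:
           f    e    a    f    c
      0    1    2    3    4    5
  e   1    1    1    2    3    4
  e   2    2    1    2    3    4
  c   3    3    2    2    3    3
  c   4    4    3    3    3    3
  d   5    5    4    4    4    4
Edit distance = dp[5][5] = 4

4


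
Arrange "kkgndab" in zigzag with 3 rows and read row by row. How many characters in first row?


Zigzag "kkgndab" into 3 rows:
Placing characters:
  'k' => row 0
  'k' => row 1
  'g' => row 2
  'n' => row 1
  'd' => row 0
  'a' => row 1
  'b' => row 2
Rows:
  Row 0: "kd"
  Row 1: "kna"
  Row 2: "gb"
First row length: 2

2


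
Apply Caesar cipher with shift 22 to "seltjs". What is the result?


Caesar cipher: shift "seltjs" by 22
  's' (pos 18) + 22 = pos 14 = 'o'
  'e' (pos 4) + 22 = pos 0 = 'a'
  'l' (pos 11) + 22 = pos 7 = 'h'
  't' (pos 19) + 22 = pos 15 = 'p'
  'j' (pos 9) + 22 = pos 5 = 'f'
  's' (pos 18) + 22 = pos 14 = 'o'
Result: oahpfo

oahpfo


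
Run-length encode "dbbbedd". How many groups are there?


Input: dbbbedd
Scanning for consecutive runs:
  Group 1: 'd' x 1 (positions 0-0)
  Group 2: 'b' x 3 (positions 1-3)
  Group 3: 'e' x 1 (positions 4-4)
  Group 4: 'd' x 2 (positions 5-6)
Total groups: 4

4


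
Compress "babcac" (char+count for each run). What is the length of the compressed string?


Input: babcac
Runs:
  'b' x 1 => "b1"
  'a' x 1 => "a1"
  'b' x 1 => "b1"
  'c' x 1 => "c1"
  'a' x 1 => "a1"
  'c' x 1 => "c1"
Compressed: "b1a1b1c1a1c1"
Compressed length: 12

12


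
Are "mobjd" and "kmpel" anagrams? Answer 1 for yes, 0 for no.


Strings: "mobjd", "kmpel"
Sorted first:  bdjmo
Sorted second: eklmp
Differ at position 0: 'b' vs 'e' => not anagrams

0


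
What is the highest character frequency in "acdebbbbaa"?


Input: acdebbbbaa
Character counts:
  'a': 3
  'b': 4
  'c': 1
  'd': 1
  'e': 1
Maximum frequency: 4

4


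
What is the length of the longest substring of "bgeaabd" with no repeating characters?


Input: "bgeaabd"
Sliding window (track last position of each char):
  Position 0 ('b'): window [0,0] length 1 -- new best
  Position 1 ('g'): window [0,1] length 2 -- new best
  Position 2 ('e'): window [0,2] length 3 -- new best
  Position 3 ('a'): window [0,3] length 4 -- new best
  Position 4 ('a'): repeat (last at 3), move window start to 4
  Position 4 ('a'): window [4,4] length 1
  Position 5 ('b'): window [4,5] length 2
  Position 6 ('d'): window [4,6] length 3
Longest substring with no repeats: "bgea" with length 4

4


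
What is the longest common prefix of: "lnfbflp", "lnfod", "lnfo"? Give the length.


Words: lnfbflp, lnfod, lnfo
  Position 0: all 'l' => match
  Position 1: all 'n' => match
  Position 2: all 'f' => match
  Position 3: ('b', 'o', 'o') => mismatch, stop
LCP = "lnf" (length 3)

3


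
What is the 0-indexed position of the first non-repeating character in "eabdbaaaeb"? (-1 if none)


Input: eabdbaaaeb
Character frequencies:
  'a': 4
  'b': 3
  'd': 1
  'e': 2
Scanning left to right for freq == 1:
  Position 0 ('e'): freq=2, skip
  Position 1 ('a'): freq=4, skip
  Position 2 ('b'): freq=3, skip
  Position 3 ('d'): unique! => answer = 3

3


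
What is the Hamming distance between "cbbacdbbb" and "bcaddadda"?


Comparing "cbbacdbbb" and "bcaddadda" position by position:
  Position 0: 'c' vs 'b' => differ
  Position 1: 'b' vs 'c' => differ
  Position 2: 'b' vs 'a' => differ
  Position 3: 'a' vs 'd' => differ
  Position 4: 'c' vs 'd' => differ
  Position 5: 'd' vs 'a' => differ
  Position 6: 'b' vs 'd' => differ
  Position 7: 'b' vs 'd' => differ
  Position 8: 'b' vs 'a' => differ
Total differences (Hamming distance): 9

9


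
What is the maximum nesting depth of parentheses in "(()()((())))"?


Input: "(()()((())))"
Tracking depth:
  Position 0 '(': depth becomes 1
  Position 1 '(': depth becomes 2
  Position 2 ')': depth becomes 1
  Position 3 '(': depth becomes 2
  Position 4 ')': depth becomes 1
  Position 5 '(': depth becomes 2
  Position 6 '(': depth becomes 3
  Position 7 '(': depth becomes 4
  Position 8 ')': depth becomes 3
  Position 9 ')': depth becomes 2
  Position 10 ')': depth becomes 1
  Position 11 ')': depth becomes 0
Maximum depth reached: 4

4


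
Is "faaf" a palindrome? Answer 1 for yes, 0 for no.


Input: faaf
Reversed: faaf
  Compare pos 0 ('f') with pos 3 ('f'): match
  Compare pos 1 ('a') with pos 2 ('a'): match
Result: palindrome

1


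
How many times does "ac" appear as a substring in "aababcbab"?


Searching for "ac" in "aababcbab"
Scanning each position:
  Position 0: "aa" => no
  Position 1: "ab" => no
  Position 2: "ba" => no
  Position 3: "ab" => no
  Position 4: "bc" => no
  Position 5: "cb" => no
  Position 6: "ba" => no
  Position 7: "ab" => no
Total occurrences: 0

0


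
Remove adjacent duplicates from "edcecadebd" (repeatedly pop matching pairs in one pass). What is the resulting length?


Input: edcecadebd
Stack-based adjacent duplicate removal:
  Read 'e': push. Stack: e
  Read 'd': push. Stack: ed
  Read 'c': push. Stack: edc
  Read 'e': push. Stack: edce
  Read 'c': push. Stack: edcec
  Read 'a': push. Stack: edceca
  Read 'd': push. Stack: edcecad
  Read 'e': push. Stack: edcecade
  Read 'b': push. Stack: edcecadeb
  Read 'd': push. Stack: edcecadebd
Final stack: "edcecadebd" (length 10)

10


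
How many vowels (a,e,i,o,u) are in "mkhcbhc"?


Input: mkhcbhc
Checking each character:
  'm' at position 0: consonant
  'k' at position 1: consonant
  'h' at position 2: consonant
  'c' at position 3: consonant
  'b' at position 4: consonant
  'h' at position 5: consonant
  'c' at position 6: consonant
Total vowels: 0

0


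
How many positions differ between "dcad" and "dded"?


Comparing "dcad" and "dded" position by position:
  Position 0: 'd' vs 'd' => same
  Position 1: 'c' vs 'd' => DIFFER
  Position 2: 'a' vs 'e' => DIFFER
  Position 3: 'd' vs 'd' => same
Positions that differ: 2

2


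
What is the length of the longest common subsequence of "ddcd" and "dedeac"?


LCS of "ddcd" and "dedeac"
DP table:
           d    e    d    e    a    c
      0    0    0    0    0    0    0
  d   0    1    1    1    1    1    1
  d   0    1    1    2    2    2    2
  c   0    1    1    2    2    2    3
  d   0    1    1    2    2    2    3
LCS length = dp[4][6] = 3

3


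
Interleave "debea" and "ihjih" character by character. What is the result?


Interleaving "debea" and "ihjih":
  Position 0: 'd' from first, 'i' from second => "di"
  Position 1: 'e' from first, 'h' from second => "eh"
  Position 2: 'b' from first, 'j' from second => "bj"
  Position 3: 'e' from first, 'i' from second => "ei"
  Position 4: 'a' from first, 'h' from second => "ah"
Result: diehbjeiah

diehbjeiah


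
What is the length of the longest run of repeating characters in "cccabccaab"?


Input: "cccabccaab"
Scanning for longest run:
  Position 1 ('c'): continues run of 'c', length=2
  Position 2 ('c'): continues run of 'c', length=3
  Position 3 ('a'): new char, reset run to 1
  Position 4 ('b'): new char, reset run to 1
  Position 5 ('c'): new char, reset run to 1
  Position 6 ('c'): continues run of 'c', length=2
  Position 7 ('a'): new char, reset run to 1
  Position 8 ('a'): continues run of 'a', length=2
  Position 9 ('b'): new char, reset run to 1
Longest run: 'c' with length 3

3


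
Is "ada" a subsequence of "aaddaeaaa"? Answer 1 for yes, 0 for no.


Check if "ada" is a subsequence of "aaddaeaaa"
Greedy scan:
  Position 0 ('a'): matches sub[0] = 'a'
  Position 1 ('a'): no match needed
  Position 2 ('d'): matches sub[1] = 'd'
  Position 3 ('d'): no match needed
  Position 4 ('a'): matches sub[2] = 'a'
  Position 5 ('e'): no match needed
  Position 6 ('a'): no match needed
  Position 7 ('a'): no match needed
  Position 8 ('a'): no match needed
All 3 characters matched => is a subsequence

1


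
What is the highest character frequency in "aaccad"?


Input: aaccad
Character counts:
  'a': 3
  'c': 2
  'd': 1
Maximum frequency: 3

3


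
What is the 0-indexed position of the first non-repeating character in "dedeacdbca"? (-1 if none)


Input: dedeacdbca
Character frequencies:
  'a': 2
  'b': 1
  'c': 2
  'd': 3
  'e': 2
Scanning left to right for freq == 1:
  Position 0 ('d'): freq=3, skip
  Position 1 ('e'): freq=2, skip
  Position 2 ('d'): freq=3, skip
  Position 3 ('e'): freq=2, skip
  Position 4 ('a'): freq=2, skip
  Position 5 ('c'): freq=2, skip
  Position 6 ('d'): freq=3, skip
  Position 7 ('b'): unique! => answer = 7

7


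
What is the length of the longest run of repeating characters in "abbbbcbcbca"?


Input: "abbbbcbcbca"
Scanning for longest run:
  Position 1 ('b'): new char, reset run to 1
  Position 2 ('b'): continues run of 'b', length=2
  Position 3 ('b'): continues run of 'b', length=3
  Position 4 ('b'): continues run of 'b', length=4
  Position 5 ('c'): new char, reset run to 1
  Position 6 ('b'): new char, reset run to 1
  Position 7 ('c'): new char, reset run to 1
  Position 8 ('b'): new char, reset run to 1
  Position 9 ('c'): new char, reset run to 1
  Position 10 ('a'): new char, reset run to 1
Longest run: 'b' with length 4

4


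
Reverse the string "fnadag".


Input: fnadag
Reading characters right to left:
  Position 5: 'g'
  Position 4: 'a'
  Position 3: 'd'
  Position 2: 'a'
  Position 1: 'n'
  Position 0: 'f'
Reversed: gadanf

gadanf


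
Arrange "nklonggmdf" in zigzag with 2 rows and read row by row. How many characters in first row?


Zigzag "nklonggmdf" into 2 rows:
Placing characters:
  'n' => row 0
  'k' => row 1
  'l' => row 0
  'o' => row 1
  'n' => row 0
  'g' => row 1
  'g' => row 0
  'm' => row 1
  'd' => row 0
  'f' => row 1
Rows:
  Row 0: "nlngd"
  Row 1: "kogmf"
First row length: 5

5


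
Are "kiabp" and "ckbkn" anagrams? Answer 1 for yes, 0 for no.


Strings: "kiabp", "ckbkn"
Sorted first:  abikp
Sorted second: bckkn
Differ at position 0: 'a' vs 'b' => not anagrams

0


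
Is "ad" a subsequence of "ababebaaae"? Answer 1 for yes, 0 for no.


Check if "ad" is a subsequence of "ababebaaae"
Greedy scan:
  Position 0 ('a'): matches sub[0] = 'a'
  Position 1 ('b'): no match needed
  Position 2 ('a'): no match needed
  Position 3 ('b'): no match needed
  Position 4 ('e'): no match needed
  Position 5 ('b'): no match needed
  Position 6 ('a'): no match needed
  Position 7 ('a'): no match needed
  Position 8 ('a'): no match needed
  Position 9 ('e'): no match needed
Only matched 1/2 characters => not a subsequence

0


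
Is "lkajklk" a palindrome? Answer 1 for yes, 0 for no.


Input: lkajklk
Reversed: klkjakl
  Compare pos 0 ('l') with pos 6 ('k'): MISMATCH
  Compare pos 1 ('k') with pos 5 ('l'): MISMATCH
  Compare pos 2 ('a') with pos 4 ('k'): MISMATCH
Result: not a palindrome

0


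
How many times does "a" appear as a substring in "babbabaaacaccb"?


Searching for "a" in "babbabaaacaccb"
Scanning each position:
  Position 0: "b" => no
  Position 1: "a" => MATCH
  Position 2: "b" => no
  Position 3: "b" => no
  Position 4: "a" => MATCH
  Position 5: "b" => no
  Position 6: "a" => MATCH
  Position 7: "a" => MATCH
  Position 8: "a" => MATCH
  Position 9: "c" => no
  Position 10: "a" => MATCH
  Position 11: "c" => no
  Position 12: "c" => no
  Position 13: "b" => no
Total occurrences: 6

6


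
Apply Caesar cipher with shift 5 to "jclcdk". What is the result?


Caesar cipher: shift "jclcdk" by 5
  'j' (pos 9) + 5 = pos 14 = 'o'
  'c' (pos 2) + 5 = pos 7 = 'h'
  'l' (pos 11) + 5 = pos 16 = 'q'
  'c' (pos 2) + 5 = pos 7 = 'h'
  'd' (pos 3) + 5 = pos 8 = 'i'
  'k' (pos 10) + 5 = pos 15 = 'p'
Result: ohqhip

ohqhip


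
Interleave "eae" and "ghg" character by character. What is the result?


Interleaving "eae" and "ghg":
  Position 0: 'e' from first, 'g' from second => "eg"
  Position 1: 'a' from first, 'h' from second => "ah"
  Position 2: 'e' from first, 'g' from second => "eg"
Result: egaheg

egaheg


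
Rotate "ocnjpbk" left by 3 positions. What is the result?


Input: "ocnjpbk", rotate left by 3
First 3 characters: "ocn"
Remaining characters: "jpbk"
Concatenate remaining + first: "jpbk" + "ocn" = "jpbkocn"

jpbkocn


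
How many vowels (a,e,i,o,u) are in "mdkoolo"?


Input: mdkoolo
Checking each character:
  'm' at position 0: consonant
  'd' at position 1: consonant
  'k' at position 2: consonant
  'o' at position 3: vowel (running total: 1)
  'o' at position 4: vowel (running total: 2)
  'l' at position 5: consonant
  'o' at position 6: vowel (running total: 3)
Total vowels: 3

3


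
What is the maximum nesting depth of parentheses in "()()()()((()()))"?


Input: "()()()()((()()))"
Tracking depth:
  Position 0 '(': depth becomes 1
  Position 1 ')': depth becomes 0
  Position 2 '(': depth becomes 1
  Position 3 ')': depth becomes 0
  Position 4 '(': depth becomes 1
  Position 5 ')': depth becomes 0
  Position 6 '(': depth becomes 1
  Position 7 ')': depth becomes 0
  Position 8 '(': depth becomes 1
  Position 9 '(': depth becomes 2
  Position 10 '(': depth becomes 3
  Position 11 ')': depth becomes 2
  Position 12 '(': depth becomes 3
  Position 13 ')': depth becomes 2
  Position 14 ')': depth becomes 1
  Position 15 ')': depth becomes 0
Maximum depth reached: 3

3


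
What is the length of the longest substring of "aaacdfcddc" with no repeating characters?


Input: "aaacdfcddc"
Sliding window (track last position of each char):
  Position 0 ('a'): window [0,0] length 1 -- new best
  Position 1 ('a'): repeat (last at 0), move window start to 1
  Position 1 ('a'): window [1,1] length 1
  Position 2 ('a'): repeat (last at 1), move window start to 2
  Position 2 ('a'): window [2,2] length 1
  Position 3 ('c'): window [2,3] length 2 -- new best
  Position 4 ('d'): window [2,4] length 3 -- new best
  Position 5 ('f'): window [2,5] length 4 -- new best
  Position 6 ('c'): repeat (last at 3), move window start to 4
  Position 6 ('c'): window [4,6] length 3
  Position 7 ('d'): repeat (last at 4), move window start to 5
  Position 7 ('d'): window [5,7] length 3
  Position 8 ('d'): repeat (last at 7), move window start to 8
  Position 8 ('d'): window [8,8] length 1
  Position 9 ('c'): window [8,9] length 2
Longest substring with no repeats: "acdf" with length 4

4


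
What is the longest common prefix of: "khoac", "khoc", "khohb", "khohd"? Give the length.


Words: khoac, khoc, khohb, khohd
  Position 0: all 'k' => match
  Position 1: all 'h' => match
  Position 2: all 'o' => match
  Position 3: ('a', 'c', 'h', 'h') => mismatch, stop
LCP = "kho" (length 3)

3


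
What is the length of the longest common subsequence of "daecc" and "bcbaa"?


LCS of "daecc" and "bcbaa"
DP table:
           b    c    b    a    a
      0    0    0    0    0    0
  d   0    0    0    0    0    0
  a   0    0    0    0    1    1
  e   0    0    0    0    1    1
  c   0    0    1    1    1    1
  c   0    0    1    1    1    1
LCS length = dp[5][5] = 1

1


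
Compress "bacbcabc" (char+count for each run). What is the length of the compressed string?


Input: bacbcabc
Runs:
  'b' x 1 => "b1"
  'a' x 1 => "a1"
  'c' x 1 => "c1"
  'b' x 1 => "b1"
  'c' x 1 => "c1"
  'a' x 1 => "a1"
  'b' x 1 => "b1"
  'c' x 1 => "c1"
Compressed: "b1a1c1b1c1a1b1c1"
Compressed length: 16

16


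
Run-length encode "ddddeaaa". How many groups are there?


Input: ddddeaaa
Scanning for consecutive runs:
  Group 1: 'd' x 4 (positions 0-3)
  Group 2: 'e' x 1 (positions 4-4)
  Group 3: 'a' x 3 (positions 5-7)
Total groups: 3

3


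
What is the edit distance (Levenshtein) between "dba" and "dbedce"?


Computing edit distance: "dba" -> "dbedce"
DP table:
           d    b    e    d    c    e
      0    1    2    3    4    5    6
  d   1    0    1    2    3    4    5
  b   2    1    0    1    2    3    4
  a   3    2    1    1    2    3    4
Edit distance = dp[3][6] = 4

4


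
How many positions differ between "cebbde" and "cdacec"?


Comparing "cebbde" and "cdacec" position by position:
  Position 0: 'c' vs 'c' => same
  Position 1: 'e' vs 'd' => DIFFER
  Position 2: 'b' vs 'a' => DIFFER
  Position 3: 'b' vs 'c' => DIFFER
  Position 4: 'd' vs 'e' => DIFFER
  Position 5: 'e' vs 'c' => DIFFER
Positions that differ: 5

5


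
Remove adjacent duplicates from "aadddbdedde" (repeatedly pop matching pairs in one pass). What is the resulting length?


Input: aadddbdedde
Stack-based adjacent duplicate removal:
  Read 'a': push. Stack: a
  Read 'a': matches stack top 'a' => pop. Stack: (empty)
  Read 'd': push. Stack: d
  Read 'd': matches stack top 'd' => pop. Stack: (empty)
  Read 'd': push. Stack: d
  Read 'b': push. Stack: db
  Read 'd': push. Stack: dbd
  Read 'e': push. Stack: dbde
  Read 'd': push. Stack: dbded
  Read 'd': matches stack top 'd' => pop. Stack: dbde
  Read 'e': matches stack top 'e' => pop. Stack: dbd
Final stack: "dbd" (length 3)

3


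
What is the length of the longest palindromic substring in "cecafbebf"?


Input: "cecafbebf"
Checking substrings for palindromes:
  [4:9] "fbebf" (len 5) => palindrome
  [0:3] "cec" (len 3) => palindrome
  [5:8] "beb" (len 3) => palindrome
Longest palindromic substring: "fbebf" with length 5

5


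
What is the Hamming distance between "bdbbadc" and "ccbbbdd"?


Comparing "bdbbadc" and "ccbbbdd" position by position:
  Position 0: 'b' vs 'c' => differ
  Position 1: 'd' vs 'c' => differ
  Position 2: 'b' vs 'b' => same
  Position 3: 'b' vs 'b' => same
  Position 4: 'a' vs 'b' => differ
  Position 5: 'd' vs 'd' => same
  Position 6: 'c' vs 'd' => differ
Total differences (Hamming distance): 4

4
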